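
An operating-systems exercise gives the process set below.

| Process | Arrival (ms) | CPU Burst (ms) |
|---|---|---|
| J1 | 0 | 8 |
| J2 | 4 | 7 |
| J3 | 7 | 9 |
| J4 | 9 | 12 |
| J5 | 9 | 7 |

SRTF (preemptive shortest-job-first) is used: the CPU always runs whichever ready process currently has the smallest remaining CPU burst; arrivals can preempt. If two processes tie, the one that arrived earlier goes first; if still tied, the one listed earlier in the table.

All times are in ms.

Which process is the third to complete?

J5

Timeline: | J1 0-8 | J2 8-15 | J5 15-22 | J3 22-31 | J4 31-43 |
Completion: J1=8  J2=15  J3=31  J4=43  J5=22
Turnaround (C−A): J1=8  J2=11  J3=24  J4=34  J5=13
Finish order: J1 → J2 → J5 → J3 → J4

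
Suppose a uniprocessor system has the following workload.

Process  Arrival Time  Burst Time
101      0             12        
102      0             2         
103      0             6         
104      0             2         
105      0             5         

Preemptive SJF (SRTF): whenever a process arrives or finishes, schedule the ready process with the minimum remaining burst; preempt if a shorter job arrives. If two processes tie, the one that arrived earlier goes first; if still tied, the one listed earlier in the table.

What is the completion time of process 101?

27

Gantt: | 102 0-2 | 104 2-4 | 105 4-9 | 103 9-15 | 101 15-27 |
Completion: 101=27  102=2  103=15  104=4  105=9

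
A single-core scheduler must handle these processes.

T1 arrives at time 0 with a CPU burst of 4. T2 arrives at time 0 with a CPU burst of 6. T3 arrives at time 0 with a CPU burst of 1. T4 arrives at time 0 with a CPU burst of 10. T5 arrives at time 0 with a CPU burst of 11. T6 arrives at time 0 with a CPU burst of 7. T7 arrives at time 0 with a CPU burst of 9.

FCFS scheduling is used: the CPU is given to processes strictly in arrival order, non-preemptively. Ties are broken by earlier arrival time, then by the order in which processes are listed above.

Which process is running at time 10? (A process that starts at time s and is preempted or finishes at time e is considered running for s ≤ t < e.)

Gantt: | T1 0-4 | T2 4-10 | T3 10-11 | T4 11-21 | T5 21-32 | T6 32-39 | T7 39-48 |
Completion: T1=4  T2=10  T3=11  T4=21  T5=32  T6=39  T7=48
Turnaround (C−A): T1=4  T2=10  T3=11  T4=21  T5=32  T6=39  T7=48

T3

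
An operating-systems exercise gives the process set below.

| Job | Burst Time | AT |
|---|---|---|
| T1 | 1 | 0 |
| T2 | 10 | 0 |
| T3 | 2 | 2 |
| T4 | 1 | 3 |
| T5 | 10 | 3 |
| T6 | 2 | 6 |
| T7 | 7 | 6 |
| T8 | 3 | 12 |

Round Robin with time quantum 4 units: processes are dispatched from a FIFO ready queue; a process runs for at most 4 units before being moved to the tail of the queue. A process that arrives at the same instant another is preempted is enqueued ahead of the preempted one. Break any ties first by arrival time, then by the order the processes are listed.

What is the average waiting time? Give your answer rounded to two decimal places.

11.50

Timeline: | T1 0-1 | T2 1-5 | T3 5-7 | T4 7-8 | T5 8-12 | T2 12-16 | T6 16-18 | T7 18-22 | T8 22-25 | T5 25-29 | T2 29-31 | T7 31-34 | T5 34-36 |
Completion: T1=1  T2=31  T3=7  T4=8  T5=36  T6=18  T7=34  T8=25
Turnaround (C−A): T1=1  T2=31  T3=5  T4=5  T5=33  T6=12  T7=28  T8=13
Waiting times: T1=0, T2=21, T3=3, T4=4, T5=23, T6=10, T7=21, T8=10
Average waiting = (0+21+3+4+23+10+21+10) / 8 = 92/8 = 11.50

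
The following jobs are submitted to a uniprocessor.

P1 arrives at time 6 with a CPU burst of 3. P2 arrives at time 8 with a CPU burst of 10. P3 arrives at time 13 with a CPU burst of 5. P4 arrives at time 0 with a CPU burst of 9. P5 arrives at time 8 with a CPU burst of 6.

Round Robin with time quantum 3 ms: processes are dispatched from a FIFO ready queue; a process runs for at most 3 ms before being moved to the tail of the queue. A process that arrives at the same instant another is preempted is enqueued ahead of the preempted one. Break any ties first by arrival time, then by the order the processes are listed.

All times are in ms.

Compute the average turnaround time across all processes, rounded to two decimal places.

15.00

Schedule: | P4 0-6 | P1 6-9 | P4 9-12 | P2 12-15 | P5 15-18 | P3 18-21 | P2 21-24 | P5 24-27 | P3 27-29 | P2 29-33 |
Completion: P1=9  P2=33  P3=29  P4=12  P5=27
Turnaround (C−A): P1=3  P2=25  P3=16  P4=12  P5=19
Turnaround times: P1=3, P2=25, P3=16, P4=12, P5=19
Average turnaround = (3+25+16+12+19) / 5 = 75/5 = 15.00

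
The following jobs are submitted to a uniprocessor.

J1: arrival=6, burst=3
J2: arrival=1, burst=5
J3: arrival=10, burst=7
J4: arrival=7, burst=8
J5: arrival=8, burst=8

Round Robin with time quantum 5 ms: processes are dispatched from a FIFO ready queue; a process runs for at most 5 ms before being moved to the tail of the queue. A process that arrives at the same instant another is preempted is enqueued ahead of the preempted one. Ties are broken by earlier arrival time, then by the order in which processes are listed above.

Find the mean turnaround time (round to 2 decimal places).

Gantt: | idle 0-1 | J2 1-6 | J1 6-9 | J4 9-14 | J5 14-19 | J3 19-24 | J4 24-27 | J5 27-30 | J3 30-32 |
Completion: J1=9  J2=6  J3=32  J4=27  J5=30
Turnaround times: J1=3, J2=5, J3=22, J4=20, J5=22
Average turnaround = (3+5+22+20+22) / 5 = 72/5 = 14.40

14.40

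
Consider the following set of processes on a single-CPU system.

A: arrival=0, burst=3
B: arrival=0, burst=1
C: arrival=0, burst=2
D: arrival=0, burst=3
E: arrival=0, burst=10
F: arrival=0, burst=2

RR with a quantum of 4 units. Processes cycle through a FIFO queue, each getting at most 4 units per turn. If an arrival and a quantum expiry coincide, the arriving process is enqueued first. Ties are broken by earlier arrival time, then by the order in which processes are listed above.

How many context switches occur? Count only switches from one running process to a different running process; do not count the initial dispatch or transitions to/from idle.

Gantt: | A 0-3 | B 3-4 | C 4-6 | D 6-9 | E 9-13 | F 13-15 | E 15-21 |
Completion: A=3  B=4  C=6  D=9  E=21  F=15

6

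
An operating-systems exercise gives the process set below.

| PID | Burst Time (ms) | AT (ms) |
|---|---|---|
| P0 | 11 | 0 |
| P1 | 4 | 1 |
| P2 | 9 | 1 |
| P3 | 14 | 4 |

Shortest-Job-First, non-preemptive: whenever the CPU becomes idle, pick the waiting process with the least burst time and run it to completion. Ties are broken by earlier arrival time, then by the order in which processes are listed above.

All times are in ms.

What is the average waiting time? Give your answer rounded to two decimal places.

11.00

Gantt: | P0 0-11 | P1 11-15 | P2 15-24 | P3 24-38 |
Completion: P0=11  P1=15  P2=24  P3=38
Waiting times: P0=0, P1=10, P2=14, P3=20
Average waiting = (0+10+14+20) / 4 = 44/4 = 11.00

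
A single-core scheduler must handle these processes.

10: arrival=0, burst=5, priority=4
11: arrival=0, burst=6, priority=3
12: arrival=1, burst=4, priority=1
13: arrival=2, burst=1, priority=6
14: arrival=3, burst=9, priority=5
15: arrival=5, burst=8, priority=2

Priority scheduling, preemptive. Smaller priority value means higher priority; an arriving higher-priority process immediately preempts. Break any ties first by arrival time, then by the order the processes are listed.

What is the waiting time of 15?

Gantt: | 11 0-1 | 12 1-5 | 15 5-13 | 11 13-18 | 10 18-23 | 14 23-32 | 13 32-33 |
Completion: 10=23  11=18  12=5  13=33  14=32  15=13
Turnaround (C−A): 10=23  11=18  12=4  13=31  14=29  15=8
Waiting(15) = turnaround − burst = 8 − 8 = 0

0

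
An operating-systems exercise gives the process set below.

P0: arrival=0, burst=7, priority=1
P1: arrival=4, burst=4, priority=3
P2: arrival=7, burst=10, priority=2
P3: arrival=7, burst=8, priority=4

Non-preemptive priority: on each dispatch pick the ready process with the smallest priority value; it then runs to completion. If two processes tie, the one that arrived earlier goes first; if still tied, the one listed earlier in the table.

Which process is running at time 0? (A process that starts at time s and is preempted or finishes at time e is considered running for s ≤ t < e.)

P0

Timeline: | P0 0-7 | P2 7-17 | P1 17-21 | P3 21-29 |
Completion: P0=7  P1=21  P2=17  P3=29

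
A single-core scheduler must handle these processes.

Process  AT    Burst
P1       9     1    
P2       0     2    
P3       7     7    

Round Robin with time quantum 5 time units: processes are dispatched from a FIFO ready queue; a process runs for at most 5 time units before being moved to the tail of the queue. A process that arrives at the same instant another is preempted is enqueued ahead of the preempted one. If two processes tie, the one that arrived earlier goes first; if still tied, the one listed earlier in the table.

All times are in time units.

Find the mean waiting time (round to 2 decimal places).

Timeline: | P2 0-2 | idle 2-7 | P3 7-12 | P1 12-13 | P3 13-15 |
Completion: P1=13  P2=2  P3=15
Waiting times: P1=3, P2=0, P3=1
Average waiting = (3+0+1) / 3 = 4/3 = 1.33

1.33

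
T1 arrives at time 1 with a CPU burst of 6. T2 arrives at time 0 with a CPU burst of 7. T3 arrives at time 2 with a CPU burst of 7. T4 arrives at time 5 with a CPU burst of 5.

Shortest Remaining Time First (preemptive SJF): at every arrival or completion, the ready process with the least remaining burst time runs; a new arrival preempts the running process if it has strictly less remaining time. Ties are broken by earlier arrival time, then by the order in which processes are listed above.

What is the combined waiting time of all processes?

29

Schedule: | T2 0-7 | T4 7-12 | T1 12-18 | T3 18-25 |
Completion: T1=18  T2=7  T3=25  T4=12
Turnaround (C−A): T1=17  T2=7  T3=23  T4=7
Waiting = turnaround − burst: T1=11, T2=0, T3=16, T4=2
Total waiting = 11 + 0 + 16 + 2 = 29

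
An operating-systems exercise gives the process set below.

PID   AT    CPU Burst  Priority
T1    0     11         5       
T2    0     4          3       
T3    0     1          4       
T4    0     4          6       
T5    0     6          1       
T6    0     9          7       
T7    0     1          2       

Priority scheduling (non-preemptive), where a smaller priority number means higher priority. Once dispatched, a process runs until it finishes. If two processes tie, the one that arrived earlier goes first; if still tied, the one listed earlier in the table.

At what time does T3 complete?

12

Gantt: | T5 0-6 | T7 6-7 | T2 7-11 | T3 11-12 | T1 12-23 | T4 23-27 | T6 27-36 |
Completion: T1=23  T2=11  T3=12  T4=27  T5=6  T6=36  T7=7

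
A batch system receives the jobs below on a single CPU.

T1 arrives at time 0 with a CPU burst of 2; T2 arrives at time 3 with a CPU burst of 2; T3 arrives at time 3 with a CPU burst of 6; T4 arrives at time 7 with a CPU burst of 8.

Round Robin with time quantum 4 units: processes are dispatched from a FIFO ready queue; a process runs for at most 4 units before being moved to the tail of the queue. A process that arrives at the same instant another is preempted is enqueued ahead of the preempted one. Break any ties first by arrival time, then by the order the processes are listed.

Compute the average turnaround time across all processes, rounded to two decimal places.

7.00

Schedule: | T1 0-2 | idle 2-3 | T2 3-5 | T3 5-9 | T4 9-13 | T3 13-15 | T4 15-19 |
Completion: T1=2  T2=5  T3=15  T4=19
Turnaround (C−A): T1=2  T2=2  T3=12  T4=12
Turnaround times: T1=2, T2=2, T3=12, T4=12
Average turnaround = (2+2+12+12) / 4 = 28/4 = 7.00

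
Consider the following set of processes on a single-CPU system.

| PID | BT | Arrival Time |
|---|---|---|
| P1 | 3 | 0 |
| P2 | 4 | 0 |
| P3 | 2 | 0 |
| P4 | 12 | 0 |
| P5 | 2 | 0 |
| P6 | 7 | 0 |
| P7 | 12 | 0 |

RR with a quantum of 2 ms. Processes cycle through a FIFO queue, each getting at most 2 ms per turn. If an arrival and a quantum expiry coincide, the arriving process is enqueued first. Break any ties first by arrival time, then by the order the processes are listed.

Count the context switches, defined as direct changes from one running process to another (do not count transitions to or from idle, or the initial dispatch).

Gantt: | P1 0-2 | P2 2-4 | P3 4-6 | P4 6-8 | P5 8-10 | P6 10-12 | P7 12-14 | P1 14-15 | P2 15-17 | P4 17-19 | P6 19-21 | P7 21-23 | P4 23-25 | P6 25-27 | P7 27-29 | P4 29-31 | P6 31-32 | P7 32-34 | P4 34-36 | P7 36-38 | P4 38-40 | P7 40-42 |
Completion: P1=15  P2=17  P3=6  P4=40  P5=10  P6=32  P7=42

21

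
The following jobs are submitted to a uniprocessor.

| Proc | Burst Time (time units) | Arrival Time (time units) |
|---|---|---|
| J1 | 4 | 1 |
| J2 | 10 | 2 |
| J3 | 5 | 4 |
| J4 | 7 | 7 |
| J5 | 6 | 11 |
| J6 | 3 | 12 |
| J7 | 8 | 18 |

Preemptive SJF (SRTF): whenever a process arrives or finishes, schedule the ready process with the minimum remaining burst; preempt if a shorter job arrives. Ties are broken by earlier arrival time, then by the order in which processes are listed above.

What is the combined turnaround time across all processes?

Timeline: | idle 0-1 | J1 1-5 | J3 5-10 | J4 10-12 | J6 12-15 | J4 15-20 | J5 20-26 | J7 26-34 | J2 34-44 |
Completion: J1=5  J2=44  J3=10  J4=20  J5=26  J6=15  J7=34
Turnaround (C−A): J1=4  J2=42  J3=6  J4=13  J5=15  J6=3  J7=16
Turnaround = completion − arrival: J1=4, J2=42, J3=6, J4=13, J5=15, J6=3, J7=16
Total turnaround = 4 + 42 + 6 + 13 + 15 + 3 + 16 = 99

99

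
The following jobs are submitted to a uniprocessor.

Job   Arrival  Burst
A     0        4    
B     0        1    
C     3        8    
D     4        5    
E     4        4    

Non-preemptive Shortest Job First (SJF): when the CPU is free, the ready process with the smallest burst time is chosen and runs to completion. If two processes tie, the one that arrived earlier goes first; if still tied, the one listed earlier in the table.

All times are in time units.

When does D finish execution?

Schedule: | B 0-1 | A 1-5 | E 5-9 | D 9-14 | C 14-22 |
Completion: A=5  B=1  C=22  D=14  E=9

14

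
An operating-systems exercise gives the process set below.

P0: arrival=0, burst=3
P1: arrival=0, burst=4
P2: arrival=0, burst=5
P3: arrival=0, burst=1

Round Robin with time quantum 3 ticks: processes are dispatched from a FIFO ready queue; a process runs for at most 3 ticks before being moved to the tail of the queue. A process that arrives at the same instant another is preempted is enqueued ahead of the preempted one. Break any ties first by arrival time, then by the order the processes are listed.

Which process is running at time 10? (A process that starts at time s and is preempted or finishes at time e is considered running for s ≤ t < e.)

Timeline: | P0 0-3 | P1 3-6 | P2 6-9 | P3 9-10 | P1 10-11 | P2 11-13 |
Completion: P0=3  P1=11  P2=13  P3=10
Turnaround (C−A): P0=3  P1=11  P2=13  P3=10

P1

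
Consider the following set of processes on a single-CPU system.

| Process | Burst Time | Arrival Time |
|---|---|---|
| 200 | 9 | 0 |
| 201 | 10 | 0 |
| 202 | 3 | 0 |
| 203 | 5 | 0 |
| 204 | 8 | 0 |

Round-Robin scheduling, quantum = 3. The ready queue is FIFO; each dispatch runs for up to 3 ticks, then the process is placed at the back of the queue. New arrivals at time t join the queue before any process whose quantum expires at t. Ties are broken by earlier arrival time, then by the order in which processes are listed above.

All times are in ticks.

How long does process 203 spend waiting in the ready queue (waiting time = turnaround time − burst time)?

Schedule: | 200 0-3 | 201 3-6 | 202 6-9 | 203 9-12 | 204 12-15 | 200 15-18 | 201 18-21 | 203 21-23 | 204 23-26 | 200 26-29 | 201 29-32 | 204 32-34 | 201 34-35 |
Completion: 200=29  201=35  202=9  203=23  204=34
Waiting(203) = turnaround − burst = 23 − 5 = 18

18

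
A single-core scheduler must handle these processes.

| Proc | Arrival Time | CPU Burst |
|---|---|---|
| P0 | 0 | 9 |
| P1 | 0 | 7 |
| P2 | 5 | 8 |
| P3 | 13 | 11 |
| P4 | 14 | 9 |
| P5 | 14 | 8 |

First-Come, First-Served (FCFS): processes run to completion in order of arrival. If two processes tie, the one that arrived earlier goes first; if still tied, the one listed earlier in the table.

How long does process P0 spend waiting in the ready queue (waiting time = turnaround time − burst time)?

0

Gantt: | P0 0-9 | P1 9-16 | P2 16-24 | P3 24-35 | P4 35-44 | P5 44-52 |
Completion: P0=9  P1=16  P2=24  P3=35  P4=44  P5=52
Waiting(P0) = turnaround − burst = 9 − 9 = 0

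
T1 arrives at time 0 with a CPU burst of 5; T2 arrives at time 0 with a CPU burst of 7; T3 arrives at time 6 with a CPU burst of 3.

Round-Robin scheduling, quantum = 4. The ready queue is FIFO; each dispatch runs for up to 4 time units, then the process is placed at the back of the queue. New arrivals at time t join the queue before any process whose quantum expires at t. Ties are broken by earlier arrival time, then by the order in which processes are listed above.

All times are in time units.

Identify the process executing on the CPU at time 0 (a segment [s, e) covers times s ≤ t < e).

T1

Schedule: | T1 0-4 | T2 4-8 | T1 8-9 | T3 9-12 | T2 12-15 |
Completion: T1=9  T2=15  T3=12
Turnaround (C−A): T1=9  T2=15  T3=6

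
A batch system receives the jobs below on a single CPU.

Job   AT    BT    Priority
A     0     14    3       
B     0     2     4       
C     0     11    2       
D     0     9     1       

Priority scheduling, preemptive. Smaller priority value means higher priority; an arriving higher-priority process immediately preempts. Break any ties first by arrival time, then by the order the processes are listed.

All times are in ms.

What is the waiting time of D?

Timeline: | D 0-9 | C 9-20 | A 20-34 | B 34-36 |
Completion: A=34  B=36  C=20  D=9
Turnaround (C−A): A=34  B=36  C=20  D=9
Waiting(D) = turnaround − burst = 9 − 9 = 0

0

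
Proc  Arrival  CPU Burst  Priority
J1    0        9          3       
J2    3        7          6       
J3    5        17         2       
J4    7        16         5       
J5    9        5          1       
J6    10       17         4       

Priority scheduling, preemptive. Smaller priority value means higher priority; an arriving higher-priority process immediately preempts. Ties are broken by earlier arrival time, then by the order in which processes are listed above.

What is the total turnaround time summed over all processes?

Gantt: | J1 0-5 | J3 5-9 | J5 9-14 | J3 14-27 | J1 27-31 | J6 31-48 | J4 48-64 | J2 64-71 |
Completion: J1=31  J2=71  J3=27  J4=64  J5=14  J6=48
Turnaround (C−A): J1=31  J2=68  J3=22  J4=57  J5=5  J6=38
Turnaround = completion − arrival: J1=31, J2=68, J3=22, J4=57, J5=5, J6=38
Total turnaround = 31 + 68 + 22 + 57 + 5 + 38 = 221

221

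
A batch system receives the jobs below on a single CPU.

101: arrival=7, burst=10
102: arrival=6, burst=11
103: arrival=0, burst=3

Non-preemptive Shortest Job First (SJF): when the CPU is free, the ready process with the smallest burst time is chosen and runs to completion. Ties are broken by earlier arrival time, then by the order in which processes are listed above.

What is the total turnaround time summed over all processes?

Schedule: | 103 0-3 | idle 3-6 | 102 6-17 | 101 17-27 |
Completion: 101=27  102=17  103=3
Turnaround = completion − arrival: 101=20, 102=11, 103=3
Total turnaround = 20 + 11 + 3 = 34

34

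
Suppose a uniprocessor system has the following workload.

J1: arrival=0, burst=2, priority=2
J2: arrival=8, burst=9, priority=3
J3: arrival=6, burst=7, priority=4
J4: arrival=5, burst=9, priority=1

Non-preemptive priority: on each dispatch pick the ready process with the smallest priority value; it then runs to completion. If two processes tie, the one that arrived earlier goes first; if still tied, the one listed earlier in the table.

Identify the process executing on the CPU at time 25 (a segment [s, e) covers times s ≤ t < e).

Schedule: | J1 0-2 | idle 2-5 | J4 5-14 | J2 14-23 | J3 23-30 |
Completion: J1=2  J2=23  J3=30  J4=14
Turnaround (C−A): J1=2  J2=15  J3=24  J4=9

J3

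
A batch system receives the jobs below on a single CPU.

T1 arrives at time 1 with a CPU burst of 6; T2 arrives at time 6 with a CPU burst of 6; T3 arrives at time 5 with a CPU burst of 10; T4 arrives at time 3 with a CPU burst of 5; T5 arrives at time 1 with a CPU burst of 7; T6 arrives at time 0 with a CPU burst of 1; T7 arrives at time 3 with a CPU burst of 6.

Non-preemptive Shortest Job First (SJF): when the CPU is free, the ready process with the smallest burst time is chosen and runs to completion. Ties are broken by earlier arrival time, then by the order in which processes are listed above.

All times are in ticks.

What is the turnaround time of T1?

Gantt: | T6 0-1 | T1 1-7 | T4 7-12 | T7 12-18 | T2 18-24 | T5 24-31 | T3 31-41 |
Completion: T1=7  T2=24  T3=41  T4=12  T5=31  T6=1  T7=18
Turnaround(T1) = completion − arrival = 7 − 1 = 6

6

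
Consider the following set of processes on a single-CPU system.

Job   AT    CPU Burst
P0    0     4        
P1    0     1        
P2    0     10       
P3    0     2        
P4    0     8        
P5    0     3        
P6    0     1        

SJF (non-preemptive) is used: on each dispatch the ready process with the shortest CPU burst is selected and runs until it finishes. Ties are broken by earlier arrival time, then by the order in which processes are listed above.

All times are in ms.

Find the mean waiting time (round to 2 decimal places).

Schedule: | P1 0-1 | P6 1-2 | P3 2-4 | P5 4-7 | P0 7-11 | P4 11-19 | P2 19-29 |
Completion: P0=11  P1=1  P2=29  P3=4  P4=19  P5=7  P6=2
Waiting times: P0=7, P1=0, P2=19, P3=2, P4=11, P5=4, P6=1
Average waiting = (7+0+19+2+11+4+1) / 7 = 44/7 = 6.29

6.29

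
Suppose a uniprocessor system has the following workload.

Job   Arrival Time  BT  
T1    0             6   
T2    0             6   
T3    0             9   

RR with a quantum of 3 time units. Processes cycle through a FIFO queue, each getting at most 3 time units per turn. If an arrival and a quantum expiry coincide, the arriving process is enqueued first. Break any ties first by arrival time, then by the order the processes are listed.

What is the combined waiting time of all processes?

27

Gantt: | T1 0-3 | T2 3-6 | T3 6-9 | T1 9-12 | T2 12-15 | T3 15-21 |
Completion: T1=12  T2=15  T3=21
Turnaround (C−A): T1=12  T2=15  T3=21
Waiting = turnaround − burst: T1=6, T2=9, T3=12
Total waiting = 6 + 9 + 12 = 27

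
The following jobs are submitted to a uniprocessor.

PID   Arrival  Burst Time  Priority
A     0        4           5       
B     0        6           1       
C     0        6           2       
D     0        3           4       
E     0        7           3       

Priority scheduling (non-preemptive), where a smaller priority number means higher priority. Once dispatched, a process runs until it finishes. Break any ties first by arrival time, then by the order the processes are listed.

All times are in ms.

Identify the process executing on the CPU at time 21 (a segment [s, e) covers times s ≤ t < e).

D

Schedule: | B 0-6 | C 6-12 | E 12-19 | D 19-22 | A 22-26 |
Completion: A=26  B=6  C=12  D=22  E=19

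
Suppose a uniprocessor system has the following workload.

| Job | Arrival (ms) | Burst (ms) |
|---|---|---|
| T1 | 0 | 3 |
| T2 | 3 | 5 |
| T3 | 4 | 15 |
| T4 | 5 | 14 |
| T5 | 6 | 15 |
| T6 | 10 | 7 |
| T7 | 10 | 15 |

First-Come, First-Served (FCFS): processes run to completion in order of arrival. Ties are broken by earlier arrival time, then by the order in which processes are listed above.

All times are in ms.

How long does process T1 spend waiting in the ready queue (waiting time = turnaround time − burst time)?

Timeline: | T1 0-3 | T2 3-8 | T3 8-23 | T4 23-37 | T5 37-52 | T6 52-59 | T7 59-74 |
Completion: T1=3  T2=8  T3=23  T4=37  T5=52  T6=59  T7=74
Turnaround (C−A): T1=3  T2=5  T3=19  T4=32  T5=46  T6=49  T7=64
Waiting(T1) = turnaround − burst = 3 − 3 = 0

0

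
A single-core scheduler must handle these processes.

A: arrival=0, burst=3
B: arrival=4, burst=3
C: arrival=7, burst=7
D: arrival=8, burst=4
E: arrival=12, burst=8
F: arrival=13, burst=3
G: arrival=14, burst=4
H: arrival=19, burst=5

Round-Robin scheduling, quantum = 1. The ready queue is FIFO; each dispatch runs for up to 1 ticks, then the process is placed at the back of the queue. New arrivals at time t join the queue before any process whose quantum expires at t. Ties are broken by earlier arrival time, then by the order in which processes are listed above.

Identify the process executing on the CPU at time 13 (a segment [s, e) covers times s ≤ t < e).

E

Gantt: | A 0-3 | idle 3-4 | B 4-7 | C 7-8 | D 8-9 | C 9-10 | D 10-11 | C 11-12 | D 12-13 | E 13-14 | C 14-15 | F 15-16 | D 16-17 | G 17-18 | E 18-19 | C 19-20 | F 20-21 | G 21-22 | H 22-23 | E 23-24 | C 24-25 | F 25-26 | G 26-27 | H 27-28 | E 28-29 | C 29-30 | G 30-31 | H 31-32 | E 32-33 | H 33-34 | E 34-35 | H 35-36 | E 36-38 |
Completion: A=3  B=7  C=30  D=17  E=38  F=26  G=31  H=36
Turnaround (C−A): A=3  B=3  C=23  D=9  E=26  F=13  G=17  H=17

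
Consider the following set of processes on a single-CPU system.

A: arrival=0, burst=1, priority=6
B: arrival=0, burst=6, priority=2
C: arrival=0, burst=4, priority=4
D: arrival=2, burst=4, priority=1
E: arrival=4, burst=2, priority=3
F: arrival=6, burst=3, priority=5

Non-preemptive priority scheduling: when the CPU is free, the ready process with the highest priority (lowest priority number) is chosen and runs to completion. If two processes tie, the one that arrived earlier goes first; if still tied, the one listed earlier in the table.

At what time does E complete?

Timeline: | B 0-6 | D 6-10 | E 10-12 | C 12-16 | F 16-19 | A 19-20 |
Completion: A=20  B=6  C=16  D=10  E=12  F=19

12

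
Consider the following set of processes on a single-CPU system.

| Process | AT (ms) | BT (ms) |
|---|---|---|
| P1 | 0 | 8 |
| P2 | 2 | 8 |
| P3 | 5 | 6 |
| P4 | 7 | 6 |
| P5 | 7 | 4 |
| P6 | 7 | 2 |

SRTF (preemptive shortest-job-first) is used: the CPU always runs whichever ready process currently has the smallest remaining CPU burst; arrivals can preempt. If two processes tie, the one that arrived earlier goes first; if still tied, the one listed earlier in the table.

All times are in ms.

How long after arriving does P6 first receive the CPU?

1

Timeline: | P1 0-8 | P6 8-10 | P5 10-14 | P3 14-20 | P4 20-26 | P2 26-34 |
Completion: P1=8  P2=34  P3=20  P4=26  P5=14  P6=10
Turnaround (C−A): P1=8  P2=32  P3=15  P4=19  P5=7  P6=3
Response(P6) = first start − arrival = 8 − 7 = 1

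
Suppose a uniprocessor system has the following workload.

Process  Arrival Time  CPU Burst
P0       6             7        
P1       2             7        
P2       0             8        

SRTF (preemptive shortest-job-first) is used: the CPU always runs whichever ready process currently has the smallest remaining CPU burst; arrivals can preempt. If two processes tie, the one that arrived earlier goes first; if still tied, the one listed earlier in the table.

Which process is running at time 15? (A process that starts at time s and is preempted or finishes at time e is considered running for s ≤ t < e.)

P0

Gantt: | P2 0-8 | P1 8-15 | P0 15-22 |
Completion: P0=22  P1=15  P2=8
Turnaround (C−A): P0=16  P1=13  P2=8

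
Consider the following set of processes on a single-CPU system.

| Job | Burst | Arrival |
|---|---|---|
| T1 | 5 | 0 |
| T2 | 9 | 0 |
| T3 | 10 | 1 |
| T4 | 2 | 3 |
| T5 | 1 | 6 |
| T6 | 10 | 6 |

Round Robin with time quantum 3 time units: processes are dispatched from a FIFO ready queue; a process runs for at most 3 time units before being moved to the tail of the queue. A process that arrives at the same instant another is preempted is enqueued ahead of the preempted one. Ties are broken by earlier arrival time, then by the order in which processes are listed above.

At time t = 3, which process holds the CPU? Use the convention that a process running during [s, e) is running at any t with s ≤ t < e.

T2

Gantt: | T1 0-3 | T2 3-6 | T3 6-9 | T4 9-11 | T1 11-13 | T5 13-14 | T6 14-17 | T2 17-20 | T3 20-23 | T6 23-26 | T2 26-29 | T3 29-32 | T6 32-35 | T3 35-36 | T6 36-37 |
Completion: T1=13  T2=29  T3=36  T4=11  T5=14  T6=37
Turnaround (C−A): T1=13  T2=29  T3=35  T4=8  T5=8  T6=31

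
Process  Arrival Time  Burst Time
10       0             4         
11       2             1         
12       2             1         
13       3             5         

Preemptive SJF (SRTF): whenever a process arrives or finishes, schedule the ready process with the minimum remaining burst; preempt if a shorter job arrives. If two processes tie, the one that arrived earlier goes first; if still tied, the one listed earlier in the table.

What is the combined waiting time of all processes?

Gantt: | 10 0-2 | 11 2-3 | 12 3-4 | 10 4-6 | 13 6-11 |
Completion: 10=6  11=3  12=4  13=11
Waiting = turnaround − burst: 10=2, 11=0, 12=1, 13=3
Total waiting = 2 + 0 + 1 + 3 = 6

6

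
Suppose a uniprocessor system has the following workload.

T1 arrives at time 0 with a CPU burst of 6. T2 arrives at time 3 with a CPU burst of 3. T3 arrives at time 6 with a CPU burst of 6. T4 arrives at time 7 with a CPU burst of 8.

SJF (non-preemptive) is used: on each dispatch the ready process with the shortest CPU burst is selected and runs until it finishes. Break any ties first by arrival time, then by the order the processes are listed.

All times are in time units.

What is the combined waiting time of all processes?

Gantt: | T1 0-6 | T2 6-9 | T3 9-15 | T4 15-23 |
Completion: T1=6  T2=9  T3=15  T4=23
Waiting = turnaround − burst: T1=0, T2=3, T3=3, T4=8
Total waiting = 0 + 3 + 3 + 8 = 14

14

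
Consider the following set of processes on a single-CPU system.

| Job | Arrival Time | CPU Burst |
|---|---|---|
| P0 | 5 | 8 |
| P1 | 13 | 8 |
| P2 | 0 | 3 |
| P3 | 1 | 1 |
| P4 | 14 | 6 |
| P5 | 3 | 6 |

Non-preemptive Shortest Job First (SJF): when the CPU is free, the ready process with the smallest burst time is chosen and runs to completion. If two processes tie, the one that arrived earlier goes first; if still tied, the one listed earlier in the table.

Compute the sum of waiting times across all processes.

23

Timeline: | P2 0-3 | P3 3-4 | P5 4-10 | P0 10-18 | P4 18-24 | P1 24-32 |
Completion: P0=18  P1=32  P2=3  P3=4  P4=24  P5=10
Turnaround (C−A): P0=13  P1=19  P2=3  P3=3  P4=10  P5=7
Waiting = turnaround − burst: P0=5, P1=11, P2=0, P3=2, P4=4, P5=1
Total waiting = 5 + 11 + 0 + 2 + 4 + 1 = 23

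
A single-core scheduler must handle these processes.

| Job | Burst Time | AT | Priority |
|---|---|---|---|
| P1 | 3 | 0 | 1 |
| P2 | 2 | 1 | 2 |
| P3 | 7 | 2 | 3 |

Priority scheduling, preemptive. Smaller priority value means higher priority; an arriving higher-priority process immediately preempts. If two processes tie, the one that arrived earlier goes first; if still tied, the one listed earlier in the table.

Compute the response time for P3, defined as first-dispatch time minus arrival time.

3

Timeline: | P1 0-3 | P2 3-5 | P3 5-12 |
Completion: P1=3  P2=5  P3=12
Response(P3) = first start − arrival = 5 − 2 = 3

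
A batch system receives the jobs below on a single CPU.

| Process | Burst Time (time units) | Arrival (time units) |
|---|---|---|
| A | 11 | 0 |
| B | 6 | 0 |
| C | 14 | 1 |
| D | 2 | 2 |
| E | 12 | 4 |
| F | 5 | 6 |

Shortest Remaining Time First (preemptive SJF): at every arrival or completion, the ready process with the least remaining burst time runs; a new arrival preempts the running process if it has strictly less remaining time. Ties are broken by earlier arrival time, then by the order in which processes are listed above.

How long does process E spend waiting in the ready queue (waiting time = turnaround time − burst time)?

Timeline: | B 0-2 | D 2-4 | B 4-8 | F 8-13 | A 13-24 | E 24-36 | C 36-50 |
Completion: A=24  B=8  C=50  D=4  E=36  F=13
Waiting(E) = turnaround − burst = 32 − 12 = 20

20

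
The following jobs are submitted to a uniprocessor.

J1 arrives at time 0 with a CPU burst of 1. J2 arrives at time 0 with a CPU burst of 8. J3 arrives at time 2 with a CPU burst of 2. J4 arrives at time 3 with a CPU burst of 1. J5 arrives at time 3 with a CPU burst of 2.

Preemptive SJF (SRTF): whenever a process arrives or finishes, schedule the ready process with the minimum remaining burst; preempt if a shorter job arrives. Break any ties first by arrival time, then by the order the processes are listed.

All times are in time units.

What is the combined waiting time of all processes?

9

Gantt: | J1 0-1 | J2 1-2 | J3 2-4 | J4 4-5 | J5 5-7 | J2 7-14 |
Completion: J1=1  J2=14  J3=4  J4=5  J5=7
Waiting = turnaround − burst: J1=0, J2=6, J3=0, J4=1, J5=2
Total waiting = 0 + 6 + 0 + 1 + 2 = 9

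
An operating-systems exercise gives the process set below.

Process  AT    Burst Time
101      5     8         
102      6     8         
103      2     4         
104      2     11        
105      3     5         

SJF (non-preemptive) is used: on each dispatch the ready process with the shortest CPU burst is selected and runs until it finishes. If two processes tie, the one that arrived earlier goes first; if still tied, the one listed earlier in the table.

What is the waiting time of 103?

Timeline: | idle 0-2 | 103 2-6 | 105 6-11 | 101 11-19 | 102 19-27 | 104 27-38 |
Completion: 101=19  102=27  103=6  104=38  105=11
Waiting(103) = turnaround − burst = 4 − 4 = 0

0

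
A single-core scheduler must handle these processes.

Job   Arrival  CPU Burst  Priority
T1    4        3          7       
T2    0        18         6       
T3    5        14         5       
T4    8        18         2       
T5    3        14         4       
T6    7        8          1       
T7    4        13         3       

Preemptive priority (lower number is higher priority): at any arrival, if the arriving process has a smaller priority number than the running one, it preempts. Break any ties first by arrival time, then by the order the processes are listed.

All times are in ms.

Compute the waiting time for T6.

Gantt: | T2 0-3 | T5 3-4 | T7 4-7 | T6 7-15 | T4 15-33 | T7 33-43 | T5 43-56 | T3 56-70 | T2 70-85 | T1 85-88 |
Completion: T1=88  T2=85  T3=70  T4=33  T5=56  T6=15  T7=43
Turnaround (C−A): T1=84  T2=85  T3=65  T4=25  T5=53  T6=8  T7=39
Waiting(T6) = turnaround − burst = 8 − 8 = 0

0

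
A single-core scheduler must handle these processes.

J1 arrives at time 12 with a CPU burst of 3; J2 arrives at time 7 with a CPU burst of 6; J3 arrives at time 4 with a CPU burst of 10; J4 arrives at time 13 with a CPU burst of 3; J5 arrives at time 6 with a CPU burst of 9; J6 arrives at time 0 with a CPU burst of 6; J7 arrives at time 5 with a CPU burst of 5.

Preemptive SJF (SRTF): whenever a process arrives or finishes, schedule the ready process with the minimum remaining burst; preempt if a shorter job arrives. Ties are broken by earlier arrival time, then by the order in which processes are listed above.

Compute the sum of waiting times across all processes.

Schedule: | J6 0-6 | J7 6-11 | J2 11-12 | J1 12-15 | J4 15-18 | J2 18-23 | J5 23-32 | J3 32-42 |
Completion: J1=15  J2=23  J3=42  J4=18  J5=32  J6=6  J7=11
Waiting = turnaround − burst: J1=0, J2=10, J3=28, J4=2, J5=17, J6=0, J7=1
Total waiting = 0 + 10 + 28 + 2 + 17 + 0 + 1 = 58

58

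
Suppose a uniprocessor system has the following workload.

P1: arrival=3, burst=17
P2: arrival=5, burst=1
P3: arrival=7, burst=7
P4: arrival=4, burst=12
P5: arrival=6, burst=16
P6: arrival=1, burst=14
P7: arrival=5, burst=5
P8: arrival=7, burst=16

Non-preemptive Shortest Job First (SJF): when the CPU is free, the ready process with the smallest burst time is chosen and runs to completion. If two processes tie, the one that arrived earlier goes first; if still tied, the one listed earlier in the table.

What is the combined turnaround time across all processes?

299

Schedule: | idle 0-1 | P6 1-15 | P2 15-16 | P7 16-21 | P3 21-28 | P4 28-40 | P5 40-56 | P8 56-72 | P1 72-89 |
Completion: P1=89  P2=16  P3=28  P4=40  P5=56  P6=15  P7=21  P8=72
Turnaround (C−A): P1=86  P2=11  P3=21  P4=36  P5=50  P6=14  P7=16  P8=65
Turnaround = completion − arrival: P1=86, P2=11, P3=21, P4=36, P5=50, P6=14, P7=16, P8=65
Total turnaround = 86 + 11 + 21 + 36 + 50 + 14 + 16 + 65 = 299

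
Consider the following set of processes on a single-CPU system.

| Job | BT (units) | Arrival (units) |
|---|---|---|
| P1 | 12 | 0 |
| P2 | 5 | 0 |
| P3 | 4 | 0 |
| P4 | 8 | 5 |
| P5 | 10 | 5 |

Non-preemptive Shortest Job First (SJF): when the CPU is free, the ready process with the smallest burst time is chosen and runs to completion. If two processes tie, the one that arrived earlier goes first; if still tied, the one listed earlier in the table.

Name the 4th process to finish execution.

Timeline: | P3 0-4 | P2 4-9 | P4 9-17 | P5 17-27 | P1 27-39 |
Completion: P1=39  P2=9  P3=4  P4=17  P5=27
Finish order: P3 → P2 → P4 → P5 → P1

P5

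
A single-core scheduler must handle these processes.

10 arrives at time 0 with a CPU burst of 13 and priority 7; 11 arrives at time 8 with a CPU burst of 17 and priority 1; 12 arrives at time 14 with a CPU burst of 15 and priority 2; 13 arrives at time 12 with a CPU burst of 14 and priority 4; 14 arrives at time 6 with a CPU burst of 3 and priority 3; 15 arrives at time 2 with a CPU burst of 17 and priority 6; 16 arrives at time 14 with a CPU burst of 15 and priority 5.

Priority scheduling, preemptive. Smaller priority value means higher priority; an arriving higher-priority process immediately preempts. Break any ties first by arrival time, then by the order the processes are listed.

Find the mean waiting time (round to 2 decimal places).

Timeline: | 10 0-2 | 15 2-6 | 14 6-8 | 11 8-25 | 12 25-40 | 14 40-41 | 13 41-55 | 16 55-70 | 15 70-83 | 10 83-94 |
Completion: 10=94  11=25  12=40  13=55  14=41  15=83  16=70
Waiting times: 10=81, 11=0, 12=11, 13=29, 14=32, 15=64, 16=41
Average waiting = (81+0+11+29+32+64+41) / 7 = 258/7 = 36.86

36.86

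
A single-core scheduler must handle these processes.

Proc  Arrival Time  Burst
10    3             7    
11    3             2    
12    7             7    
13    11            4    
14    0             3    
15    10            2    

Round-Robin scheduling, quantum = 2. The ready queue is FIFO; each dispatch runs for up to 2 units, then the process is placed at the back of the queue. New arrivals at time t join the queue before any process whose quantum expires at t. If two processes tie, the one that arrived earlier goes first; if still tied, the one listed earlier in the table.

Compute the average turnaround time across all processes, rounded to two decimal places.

Gantt: | 14 0-3 | 10 3-5 | 11 5-7 | 10 7-9 | 12 9-11 | 10 11-13 | 15 13-15 | 13 15-17 | 12 17-19 | 10 19-20 | 13 20-22 | 12 22-25 |
Completion: 10=20  11=7  12=25  13=22  14=3  15=15
Turnaround (C−A): 10=17  11=4  12=18  13=11  14=3  15=5
Turnaround times: 10=17, 11=4, 12=18, 13=11, 14=3, 15=5
Average turnaround = (17+4+18+11+3+5) / 6 = 58/6 = 9.67

9.67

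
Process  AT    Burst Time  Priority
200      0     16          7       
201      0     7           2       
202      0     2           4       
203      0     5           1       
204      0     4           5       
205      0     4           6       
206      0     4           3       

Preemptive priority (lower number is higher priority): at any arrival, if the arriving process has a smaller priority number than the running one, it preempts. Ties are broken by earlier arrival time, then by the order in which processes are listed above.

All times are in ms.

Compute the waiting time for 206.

Schedule: | 203 0-5 | 201 5-12 | 206 12-16 | 202 16-18 | 204 18-22 | 205 22-26 | 200 26-42 |
Completion: 200=42  201=12  202=18  203=5  204=22  205=26  206=16
Turnaround (C−A): 200=42  201=12  202=18  203=5  204=22  205=26  206=16
Waiting(206) = turnaround − burst = 16 − 4 = 12

12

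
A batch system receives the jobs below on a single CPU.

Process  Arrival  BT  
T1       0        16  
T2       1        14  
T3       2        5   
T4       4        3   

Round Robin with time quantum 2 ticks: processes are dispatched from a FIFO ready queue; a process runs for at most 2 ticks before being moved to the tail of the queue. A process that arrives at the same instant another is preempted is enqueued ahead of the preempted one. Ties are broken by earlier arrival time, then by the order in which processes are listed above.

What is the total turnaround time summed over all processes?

104

Timeline: | T1 0-2 | T2 2-4 | T3 4-6 | T1 6-8 | T4 8-10 | T2 10-12 | T3 12-14 | T1 14-16 | T4 16-17 | T2 17-19 | T3 19-20 | T1 20-22 | T2 22-24 | T1 24-26 | T2 26-28 | T1 28-30 | T2 30-32 | T1 32-34 | T2 34-36 | T1 36-38 |
Completion: T1=38  T2=36  T3=20  T4=17
Turnaround = completion − arrival: T1=38, T2=35, T3=18, T4=13
Total turnaround = 38 + 35 + 18 + 13 = 104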